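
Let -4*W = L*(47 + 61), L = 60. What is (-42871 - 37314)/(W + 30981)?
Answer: -80185/29361 ≈ -2.7310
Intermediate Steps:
W = -1620 (W = -15*(47 + 61) = -15*108 = -¼*6480 = -1620)
(-42871 - 37314)/(W + 30981) = (-42871 - 37314)/(-1620 + 30981) = -80185/29361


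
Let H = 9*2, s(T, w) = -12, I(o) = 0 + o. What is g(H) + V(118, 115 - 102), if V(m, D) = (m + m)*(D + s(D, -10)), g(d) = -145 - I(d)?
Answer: 73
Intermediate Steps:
I(o) = o
H = 18
g(d) = -145 - d
V(m, D) = 2*m*(-12 + D) (V(m, D) = (m + m)*(D - 12) = (2*m)*(-12 + D) = 2*m*(-12 + D))
g(H) + V(118, 115 - 102) = (-145 - 1*18) + 2*118*(-12 + (115 - 102)) = (-145 - 18) + 2*118*(-12 + 13) = -163 + 2*118*1 = -163 + 236 = 73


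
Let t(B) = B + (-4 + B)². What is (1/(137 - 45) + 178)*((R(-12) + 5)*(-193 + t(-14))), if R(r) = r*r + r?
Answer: 262506933/92 ≈ 2.8533e+6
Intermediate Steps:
R(r) = r + r² (R(r) = r² + r = r + r²)
(1/(137 - 45) + 178)*((R(-12) + 5)*(-193 + t(-14))) = (1/(137 - 45) + 178)*((-12*(1 - 12) + 5)*(-193 + (-14 + (-4 - 14)²))) = (1/92 + 178)*((-12*(-11) + 5)*(-193 + (-14 + (-18)²))) = (1/92 + 178)*((132 + 5)*(-193 + (-14 + 324))) = 16377*(137*(-193 + 310))/92 = 16377*(137*117)/92 = (16377/92)*16029 = 262506933/92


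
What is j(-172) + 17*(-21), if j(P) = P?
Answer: -529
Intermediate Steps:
j(-172) + 17*(-21) = -172 + 17*(-21) = -172 - 357 = -529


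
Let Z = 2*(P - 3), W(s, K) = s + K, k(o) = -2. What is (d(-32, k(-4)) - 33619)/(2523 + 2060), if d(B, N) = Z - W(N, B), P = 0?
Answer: -33591/4583 ≈ -7.3295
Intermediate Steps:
W(s, K) = K + s
Z = -6 (Z = 2*(0 - 3) = 2*(-3) = -6)
d(B, N) = -6 - B - N (d(B, N) = -6 - (B + N) = -6 + (-B - N) = -6 - B - N)
(d(-32, k(-4)) - 33619)/(2523 + 2060) = ((-6 - 1*(-32) - 1*(-2)) - 33619)/(2523 + 2060) = ((-6 + 32 + 2) - 33619)/4583 = (28 - 33619)*(1/4583) = -33591*1/4583 = -33591/4583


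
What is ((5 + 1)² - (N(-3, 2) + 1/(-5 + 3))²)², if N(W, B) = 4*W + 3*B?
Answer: 625/16 ≈ 39.063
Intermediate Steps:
N(W, B) = 3*B + 4*W
((5 + 1)² - (N(-3, 2) + 1/(-5 + 3))²)² = ((5 + 1)² - ((3*2 + 4*(-3)) + 1/(-5 + 3))²)² = (6² - ((6 - 12) + 1/(-2))²)² = (36 - (-6 - ½)²)² = (36 - (-13/2)²)² = (36 - 1*169/4)² = (36 - 169/4)² = (-25/4)² = 625/16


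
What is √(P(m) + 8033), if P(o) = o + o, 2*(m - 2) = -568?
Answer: √7469 ≈ 86.423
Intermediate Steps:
m = -282 (m = 2 + (½)*(-568) = 2 - 284 = -282)
P(o) = 2*o
√(P(m) + 8033) = √(2*(-282) + 8033) = √(-564 + 8033) = √7469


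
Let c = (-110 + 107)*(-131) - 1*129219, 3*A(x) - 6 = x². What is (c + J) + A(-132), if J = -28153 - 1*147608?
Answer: -298777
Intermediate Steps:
J = -175761 (J = -28153 - 147608 = -175761)
A(x) = 2 + x²/3
c = -128826 (c = -3*(-131) - 129219 = 393 - 129219 = -128826)
(c + J) + A(-132) = (-128826 - 175761) + (2 + (⅓)*(-132)²) = -304587 + (2 + (⅓)*17424) = -304587 + (2 + 5808) = -304587 + 5810 = -298777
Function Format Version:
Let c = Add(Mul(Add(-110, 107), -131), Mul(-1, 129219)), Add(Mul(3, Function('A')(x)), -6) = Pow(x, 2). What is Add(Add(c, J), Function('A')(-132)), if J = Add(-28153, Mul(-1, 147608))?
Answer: -298777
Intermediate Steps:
J = -175761 (J = Add(-28153, -147608) = -175761)
Function('A')(x) = Add(2, Mul(Rational(1, 3), Pow(x, 2)))
c = -128826 (c = Add(Mul(-3, -131), -129219) = Add(393, -129219) = -128826)
Add(Add(c, J), Function('A')(-132)) = Add(Add(-128826, -175761), Add(2, Mul(Rational(1, 3), Pow(-132, 2)))) = Add(-304587, Add(2, Mul(Rational(1, 3), 17424))) = Add(-304587, Add(2, 5808)) = Add(-304587, 5810) = -298777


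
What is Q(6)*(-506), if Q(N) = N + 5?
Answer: -5566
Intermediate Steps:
Q(N) = 5 + N
Q(6)*(-506) = (5 + 6)*(-506) = 11*(-506) = -5566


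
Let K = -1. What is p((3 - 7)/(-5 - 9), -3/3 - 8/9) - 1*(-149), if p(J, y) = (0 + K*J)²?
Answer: 7305/49 ≈ 149.08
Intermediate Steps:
p(J, y) = J² (p(J, y) = (0 - J)² = (-J)² = J²)
p((3 - 7)/(-5 - 9), -3/3 - 8/9) - 1*(-149) = ((3 - 7)/(-5 - 9))² - 1*(-149) = (-4/(-14))² + 149 = (-4*(-1/14))² + 149 = (2/7)² + 149 = 4/49 + 149 = 7305/49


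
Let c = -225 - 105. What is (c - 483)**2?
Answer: 660969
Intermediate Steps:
c = -330
(c - 483)**2 = (-330 - 483)**2 = (-813)**2 = 660969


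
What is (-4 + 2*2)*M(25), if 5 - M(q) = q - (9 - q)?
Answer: 0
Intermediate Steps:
M(q) = 14 - 2*q (M(q) = 5 - (q - (9 - q)) = 5 - (q + (-9 + q)) = 5 - (-9 + 2*q) = 5 + (9 - 2*q) = 14 - 2*q)
(-4 + 2*2)*M(25) = (-4 + 2*2)*(14 - 2*25) = (-4 + 4)*(14 - 50) = 0*(-36) = 0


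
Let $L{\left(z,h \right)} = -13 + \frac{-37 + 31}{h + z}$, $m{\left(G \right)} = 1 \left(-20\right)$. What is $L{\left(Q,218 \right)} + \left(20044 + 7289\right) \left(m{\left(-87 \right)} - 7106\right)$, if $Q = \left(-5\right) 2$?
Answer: $- \frac{20256596987}{104} \approx -1.9478 \cdot 10^{8}$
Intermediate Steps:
$m{\left(G \right)} = -20$
$Q = -10$
$L{\left(z,h \right)} = -13 - \frac{6}{h + z}$
$L{\left(Q,218 \right)} + \left(20044 + 7289\right) \left(m{\left(-87 \right)} - 7106\right) = \frac{-6 - 2834 - -130}{218 - 10} + \left(20044 + 7289\right) \left(-20 - 7106\right) = \frac{-6 - 2834 + 130}{208} + 27333 \left(-7126\right) = \frac{1}{208} \left(-2710\right) - 194774958 = - \frac{1355}{104} - 194774958 = - \frac{20256596987}{104}$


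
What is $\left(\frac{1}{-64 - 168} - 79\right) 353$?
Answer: $- \frac{6470137}{232} \approx -27889.0$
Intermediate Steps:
$\left(\frac{1}{-64 - 168} - 79\right) 353 = \left(\frac{1}{-232} - 79\right) 353 = \left(- \frac{1}{232} - 79\right) 353 = \left(- \frac{18329}{232}\right) 353 = - \frac{6470137}{232}$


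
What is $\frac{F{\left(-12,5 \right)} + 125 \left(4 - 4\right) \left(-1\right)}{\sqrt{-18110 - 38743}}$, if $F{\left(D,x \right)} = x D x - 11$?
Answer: $\frac{311 i \sqrt{6317}}{18951} \approx 1.3043 i$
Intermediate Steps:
$F{\left(D,x \right)} = -11 + D x^{2}$ ($F{\left(D,x \right)} = D x x - 11 = D x^{2} - 11 = -11 + D x^{2}$)
$\frac{F{\left(-12,5 \right)} + 125 \left(4 - 4\right) \left(-1\right)}{\sqrt{-18110 - 38743}} = \frac{\left(-11 - 12 \cdot 5^{2}\right) + 125 \left(4 - 4\right) \left(-1\right)}{\sqrt{-18110 - 38743}} = \frac{\left(-11 - 300\right) + 125 \cdot 0 \left(-1\right)}{\sqrt{-56853}} = \frac{\left(-11 - 300\right) + 125 \cdot 0}{3 i \sqrt{6317}} = \left(-311 + 0\right) \left(- \frac{i \sqrt{6317}}{18951}\right) = - 311 \left(- \frac{i \sqrt{6317}}{18951}\right) = \frac{311 i \sqrt{6317}}{18951}$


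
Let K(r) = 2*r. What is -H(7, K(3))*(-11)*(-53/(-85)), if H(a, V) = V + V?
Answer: 6996/85 ≈ 82.306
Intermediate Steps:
H(a, V) = 2*V
-H(7, K(3))*(-11)*(-53/(-85)) = -(2*(2*3))*(-11)*(-53/(-85)) = -(2*6)*(-11)*(-53*(-1/85)) = -12*(-11)*53/85 = -(-132)*53/85 = -1*(-6996/85) = 6996/85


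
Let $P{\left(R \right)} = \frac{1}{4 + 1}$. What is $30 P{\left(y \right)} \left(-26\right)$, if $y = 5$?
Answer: $-156$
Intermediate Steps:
$P{\left(R \right)} = \frac{1}{5}$
$30 P{\left(y \right)} \left(-26\right) = 30 \cdot \frac{1}{5} \left(-26\right) = 6 \left(-26\right) = -156$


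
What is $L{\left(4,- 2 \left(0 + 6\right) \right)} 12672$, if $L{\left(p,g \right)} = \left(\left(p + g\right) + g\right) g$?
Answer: $3041280$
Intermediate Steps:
$L{\left(p,g \right)} = g \left(p + 2 g\right)$ ($L{\left(p,g \right)} = \left(\left(g + p\right) + g\right) g = \left(p + 2 g\right) g = g \left(p + 2 g\right)$)
$L{\left(4,- 2 \left(0 + 6\right) \right)} 12672 = - 2 \left(0 + 6\right) \left(4 + 2 \left(- 2 \left(0 + 6\right)\right)\right) 12672 = \left(-2\right) 6 \left(4 + 2 \left(\left(-2\right) 6\right)\right) 12672 = - 12 \left(4 + 2 \left(-12\right)\right) 12672 = - 12 \left(4 - 24\right) 12672 = \left(-12\right) \left(-20\right) 12672 = 240 \cdot 12672 = 3041280$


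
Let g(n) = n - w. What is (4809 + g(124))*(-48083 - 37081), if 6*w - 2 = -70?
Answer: -421079204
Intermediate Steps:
w = -34/3 (w = 1/3 + (1/6)*(-70) = 1/3 - 35/3 = -34/3 ≈ -11.333)
g(n) = 34/3 + n (g(n) = n - 1*(-34/3) = n + 34/3 = 34/3 + n)
(4809 + g(124))*(-48083 - 37081) = (4809 + (34/3 + 124))*(-48083 - 37081) = (4809 + 406/3)*(-85164) = (14833/3)*(-85164) = -421079204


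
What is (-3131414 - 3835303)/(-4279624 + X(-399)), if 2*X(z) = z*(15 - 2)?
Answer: 13933434/8564435 ≈ 1.6269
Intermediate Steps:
X(z) = 13*z/2 (X(z) = (z*(15 - 2))/2 = (z*13)/2 = (13*z)/2 = 13*z/2)
(-3131414 - 3835303)/(-4279624 + X(-399)) = (-3131414 - 3835303)/(-4279624 + (13/2)*(-399)) = -6966717/(-4279624 - 5187/2) = -6966717/(-8564435/2) = -6966717*(-2/8564435) = 13933434/8564435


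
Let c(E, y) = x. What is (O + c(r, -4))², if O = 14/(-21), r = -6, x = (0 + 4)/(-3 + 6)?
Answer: 4/9 ≈ 0.44444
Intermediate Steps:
x = 4/3 ≈ 1.3333
c(E, y) = 4/3
O = -⅔ (O = 14*(-1/21) = -⅔ ≈ -0.66667)
(O + c(r, -4))² = (-⅔ + 4/3)² = (⅔)² = 4/9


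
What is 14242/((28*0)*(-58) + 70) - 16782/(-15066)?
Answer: 17978726/87885 ≈ 204.57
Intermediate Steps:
14242/((28*0)*(-58) + 70) - 16782/(-15066) = 14242/(0*(-58) + 70) - 16782*(-1/15066) = 14242/(0 + 70) + 2797/2511 = 14242/70 + 2797/2511 = 14242*(1/70) + 2797/2511 = 7121/35 + 2797/2511 = 17978726/87885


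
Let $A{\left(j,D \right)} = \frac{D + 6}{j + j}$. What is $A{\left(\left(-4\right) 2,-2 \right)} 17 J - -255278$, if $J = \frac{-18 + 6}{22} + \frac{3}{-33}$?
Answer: $\frac{11232351}{44} \approx 2.5528 \cdot 10^{5}$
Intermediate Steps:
$A{\left(j,D \right)} = \frac{6 + D}{2 j}$
$J = - \frac{7}{11}$ ($J = \left(-12\right) \frac{1}{22} + 3 \left(- \frac{1}{33}\right) = - \frac{6}{11} - \frac{1}{11} = - \frac{7}{11} \approx -0.63636$)
$A{\left(\left(-4\right) 2,-2 \right)} 17 J - -255278 = \frac{6 - 2}{2 \left(\left(-4\right) 2\right)} 17 \left(- \frac{7}{11}\right) - -255278 = \frac{1}{2} \frac{1}{-8} \cdot 4 \cdot 17 \left(- \frac{7}{11}\right) + 255278 = \frac{1}{2} \left(- \frac{1}{8}\right) 4 \cdot 17 \left(- \frac{7}{11}\right) + 255278 = \left(- \frac{1}{4}\right) 17 \left(- \frac{7}{11}\right) + 255278 = \left(- \frac{17}{4}\right) \left(- \frac{7}{11}\right) + 255278 = \frac{119}{44} + 255278 = \frac{11232351}{44}$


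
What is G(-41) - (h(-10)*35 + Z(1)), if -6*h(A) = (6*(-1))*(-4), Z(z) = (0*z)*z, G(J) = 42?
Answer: 182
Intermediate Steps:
Z(z) = 0 (Z(z) = 0*z = 0)
h(A) = -4 (h(A) = -6*(-1)*(-4)/6 = -(-1)*(-4) = -⅙*24 = -4)
G(-41) - (h(-10)*35 + Z(1)) = 42 - (-4*35 + 0) = 42 - (-140 + 0) = 42 - 1*(-140) = 42 + 140 = 182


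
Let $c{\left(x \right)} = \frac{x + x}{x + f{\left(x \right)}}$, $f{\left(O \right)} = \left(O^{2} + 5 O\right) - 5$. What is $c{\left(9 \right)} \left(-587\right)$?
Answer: $- \frac{5283}{65} \approx -81.277$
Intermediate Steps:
$f{\left(O \right)} = -5 + O^{2} + 5 O$
$c{\left(x \right)} = \frac{2 x}{-5 + x^{2} + 6 x}$ ($c{\left(x \right)} = \frac{x + x}{x + \left(-5 + x^{2} + 5 x\right)} = \frac{2 x}{-5 + x^{2} + 6 x}$)
$c{\left(9 \right)} \left(-587\right) = 2 \cdot 9 \frac{1}{-5 + 9^{2} + 6 \cdot 9} \left(-587\right) = 2 \cdot 9 \frac{1}{-5 + 81 + 54} \left(-587\right) = 2 \cdot 9 \cdot \frac{1}{130} \left(-587\right) = \frac{9}{65} \left(-587\right) = - \frac{5283}{65}$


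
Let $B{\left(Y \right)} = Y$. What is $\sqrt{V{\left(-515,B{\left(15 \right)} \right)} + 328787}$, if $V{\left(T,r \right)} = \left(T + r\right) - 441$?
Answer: $\sqrt{327846} \approx 572.58$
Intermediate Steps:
$V{\left(T,r \right)} = -441 + T + r$
$\sqrt{V{\left(-515,B{\left(15 \right)} \right)} + 328787} = \sqrt{\left(-441 - 515 + 15\right) + 328787} = \sqrt{-941 + 328787} = \sqrt{327846}$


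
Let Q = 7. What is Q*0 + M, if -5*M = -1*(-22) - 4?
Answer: -18/5 ≈ -3.6000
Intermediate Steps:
M = -18/5 (M = -(-1*(-22) - 4)/5 = -(22 - 4)/5 = -⅕*18 = -18/5 ≈ -3.6000)
Q*0 + M = 7*0 - 18/5 = 0 - 18/5 = -18/5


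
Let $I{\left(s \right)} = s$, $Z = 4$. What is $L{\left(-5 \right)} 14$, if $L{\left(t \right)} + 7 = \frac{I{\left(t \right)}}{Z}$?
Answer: $- \frac{231}{2} \approx -115.5$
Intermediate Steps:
$L{\left(t \right)} = -7 + \frac{t}{4}$
$L{\left(-5 \right)} 14 = \left(-7 + \frac{1}{4} \left(-5\right)\right) 14 = \left(-7 - \frac{5}{4}\right) 14 = \left(- \frac{33}{4}\right) 14 = - \frac{231}{2}$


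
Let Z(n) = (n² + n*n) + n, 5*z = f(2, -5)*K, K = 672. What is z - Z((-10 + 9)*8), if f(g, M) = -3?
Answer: -2616/5 ≈ -523.20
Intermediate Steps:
z = -2016/5 (z = (-3*672)/5 = (⅕)*(-2016) = -2016/5 ≈ -403.20)
Z(n) = n + 2*n² (Z(n) = (n² + n²) + n = 2*n² + n = n + 2*n²)
z - Z((-10 + 9)*8) = -2016/5 - (-10 + 9)*8*(1 + 2*((-10 + 9)*8)) = -2016/5 - (-1*8)*(1 + 2*(-1*8)) = -2016/5 - (-8)*(1 + 2*(-8)) = -2016/5 - (-8)*(1 - 16) = -2016/5 - (-8)*(-15) = -2016/5 - 1*120 = -2016/5 - 120 = -2616/5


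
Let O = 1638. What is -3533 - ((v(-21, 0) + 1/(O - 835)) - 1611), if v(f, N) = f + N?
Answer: -1526504/803 ≈ -1901.0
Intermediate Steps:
v(f, N) = N + f
-3533 - ((v(-21, 0) + 1/(O - 835)) - 1611) = -3533 - (((0 - 21) + 1/(1638 - 835)) - 1611) = -3533 - ((-21 + 1/803) - 1611) = -3533 - (-16862/803 - 1611) = -3533 - 1*(-1310495/803) = -3533 + 1310495/803 = -1526504/803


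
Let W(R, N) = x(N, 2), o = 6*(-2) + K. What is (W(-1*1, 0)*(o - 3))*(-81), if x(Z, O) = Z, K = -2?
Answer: 0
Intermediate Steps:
o = -14 (o = 6*(-2) - 2 = -12 - 2 = -14)
W(R, N) = N
(W(-1*1, 0)*(o - 3))*(-81) = (0*(-14 - 3))*(-81) = (0*(-17))*(-81) = 0*(-81) = 0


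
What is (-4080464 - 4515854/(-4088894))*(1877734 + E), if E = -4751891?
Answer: 23977051560182094517/2044447 ≈ 1.1728e+13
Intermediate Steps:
(-4080464 - 4515854/(-4088894))*(1877734 + E) = (-4080464 - 4515854/(-4088894))*(1877734 - 4751891) = (-4080464 - 4515854*(-1/4088894))*(-2874157) = (-4080464 + 2257927/2044447)*(-2874157) = -8342290125481/2044447*(-2874157) = 23977051560182094517/2044447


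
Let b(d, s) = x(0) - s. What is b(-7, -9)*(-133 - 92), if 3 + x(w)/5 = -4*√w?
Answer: 1350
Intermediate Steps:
x(w) = -15 - 20*√w (x(w) = -15 + 5*(-4*√w) = -15 - 20*√w)
b(d, s) = -15 - s (b(d, s) = (-15 - 20*√0) - s = (-15 - 20*0) - s = (-15 + 0) - s = -15 - s)
b(-7, -9)*(-133 - 92) = (-15 - 1*(-9))*(-133 - 92) = (-15 + 9)*(-225) = -6*(-225) = 1350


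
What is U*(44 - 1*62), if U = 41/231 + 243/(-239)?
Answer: 278004/18403 ≈ 15.106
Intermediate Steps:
U = -46334/55209 (U = 41*(1/231) + 243*(-1/239) = 41/231 - 243/239 = -46334/55209 ≈ -0.83925)
U*(44 - 1*62) = -46334*(44 - 1*62)/55209 = -46334*(44 - 62)/55209 = -46334/55209*(-18) = 278004/18403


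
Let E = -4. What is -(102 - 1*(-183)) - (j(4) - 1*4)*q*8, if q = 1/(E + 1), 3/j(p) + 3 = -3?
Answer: -297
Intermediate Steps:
j(p) = -½ (j(p) = 3/(-3 - 3) = 3/(-6) = 3*(-⅙) = -½)
q = -⅓ (q = 1/(-4 + 1) = 1/(-3) = -⅓ ≈ -0.33333)
-(102 - 1*(-183)) - (j(4) - 1*4)*q*8 = -(102 - 1*(-183)) - (-½ - 1*4)*(-⅓)*8 = -(102 + 183) - (-½ - 4)*(-⅓)*8 = -1*285 - (-9/2*(-⅓))*8 = -285 - 3*8/2 = -285 - 1*12 = -285 - 12 = -297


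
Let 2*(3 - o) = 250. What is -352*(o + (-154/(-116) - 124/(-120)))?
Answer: 18319136/435 ≈ 42113.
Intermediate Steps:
o = -122 (o = 3 - 1/2*250 = 3 - 125 = -122)
-352*(o + (-154/(-116) - 124/(-120))) = -352*(-122 + (-154/(-116) - 124/(-120))) = -352*(-122 + (-154*(-1/116) - 124*(-1/120))) = -352*(-122 + (77/58 + 31/30)) = -352*(-122 + 1027/435) = -352*(-52043/435) = 18319136/435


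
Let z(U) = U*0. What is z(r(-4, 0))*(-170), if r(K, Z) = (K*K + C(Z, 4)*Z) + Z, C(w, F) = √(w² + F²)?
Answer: 0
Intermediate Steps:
C(w, F) = √(F² + w²)
r(K, Z) = Z + K² + Z*√(16 + Z²) (r(K, Z) = (K*K + √(4² + Z²)*Z) + Z = (K² + √(16 + Z²)*Z) + Z = (K² + Z*√(16 + Z²)) + Z = Z + K² + Z*√(16 + Z²))
z(U) = 0
z(r(-4, 0))*(-170) = 0*(-170) = 0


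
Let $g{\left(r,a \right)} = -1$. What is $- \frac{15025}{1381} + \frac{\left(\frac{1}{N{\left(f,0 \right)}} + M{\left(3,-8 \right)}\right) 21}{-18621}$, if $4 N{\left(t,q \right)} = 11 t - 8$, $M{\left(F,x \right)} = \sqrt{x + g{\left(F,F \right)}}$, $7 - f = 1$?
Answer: $- \frac{2704564409}{248584143} - \frac{7 i}{2069} \approx -10.88 - 0.0033833 i$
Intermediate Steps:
$f = 6$ ($f = 7 - 1 = 6$)
$M{\left(F,x \right)} = \sqrt{-1 + x}$ ($M{\left(F,x \right)} = \sqrt{x - 1} = \sqrt{-1 + x}$)
$N{\left(t,q \right)} = -2 + \frac{11 t}{4}$ ($N{\left(t,q \right)} = \frac{11 t - 8}{4} = \frac{-8 + 11 t}{4} = -2 + \frac{11 t}{4}$)
$- \frac{15025}{1381} + \frac{\left(\frac{1}{N{\left(f,0 \right)}} + M{\left(3,-8 \right)}\right) 21}{-18621} = - \frac{15025}{1381} + \frac{\left(\frac{1}{-2 + \frac{11}{4} \cdot 6} + \sqrt{-1 - 8}\right) 21}{-18621} = \left(-15025\right) \frac{1}{1381} + \left(\frac{1}{-2 + \frac{33}{2}} + \sqrt{-9}\right) 21 \left(- \frac{1}{18621}\right) = - \frac{15025}{1381} + \left(\frac{1}{\frac{29}{2}} + 3 i\right) 21 \left(- \frac{1}{18621}\right) = - \frac{15025}{1381} + \left(\frac{2}{29} + 3 i\right) 21 \left(- \frac{1}{18621}\right) = - \frac{15025}{1381} + \left(\frac{42}{29} + 63 i\right) \left(- \frac{1}{18621}\right) = - \frac{15025}{1381} - \left(\frac{14}{180003} + \frac{7 i}{2069}\right) = - \frac{2704564409}{248584143} - \frac{7 i}{2069}$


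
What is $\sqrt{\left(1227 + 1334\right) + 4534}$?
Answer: $\sqrt{7095} \approx 84.232$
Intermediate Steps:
$\sqrt{\left(1227 + 1334\right) + 4534} = \sqrt{2561 + 4534} = \sqrt{7095}$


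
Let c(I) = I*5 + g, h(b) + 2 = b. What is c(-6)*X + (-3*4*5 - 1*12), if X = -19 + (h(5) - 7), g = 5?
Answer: 503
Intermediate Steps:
h(b) = -2 + b
c(I) = 5 + 5*I (c(I) = I*5 + 5 = 5*I + 5 = 5 + 5*I)
X = -23 (X = -19 + ((-2 + 5) - 7) = -19 + (3 - 7) = -19 - 4 = -23)
c(-6)*X + (-3*4*5 - 1*12) = (5 + 5*(-6))*(-23) + (-3*4*5 - 1*12) = (5 - 30)*(-23) + (-12*5 - 12) = -25*(-23) + (-60 - 12) = 575 - 72 = 503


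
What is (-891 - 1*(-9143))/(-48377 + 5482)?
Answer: -8252/42895 ≈ -0.19238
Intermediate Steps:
(-891 - 1*(-9143))/(-48377 + 5482) = (-891 + 9143)/(-42895) = 8252*(-1/42895) = -8252/42895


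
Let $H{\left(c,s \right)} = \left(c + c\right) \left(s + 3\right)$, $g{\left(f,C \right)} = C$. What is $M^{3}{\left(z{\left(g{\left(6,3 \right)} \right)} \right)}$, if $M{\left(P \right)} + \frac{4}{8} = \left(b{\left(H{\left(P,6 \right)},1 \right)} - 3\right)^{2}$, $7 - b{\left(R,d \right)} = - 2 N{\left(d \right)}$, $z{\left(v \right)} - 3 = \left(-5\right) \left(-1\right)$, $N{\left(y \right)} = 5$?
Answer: $\frac{59776471}{8} \approx 7.4721 \cdot 10^{6}$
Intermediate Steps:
$H{\left(c,s \right)} = 2 c \left(3 + s\right)$
$z{\left(v \right)} = 8$ ($z{\left(v \right)} = 3 - -5 = 3 + 5 = 8$)
$b{\left(R,d \right)} = 17$ ($b{\left(R,d \right)} = 7 - \left(-2\right) 5 = 7 - -10 = 7 + 10 = 17$)
$M{\left(P \right)} = \frac{391}{2}$ ($M{\left(P \right)} = - \frac{1}{2} + \left(17 - 3\right)^{2} = - \frac{1}{2} + 14^{2} = - \frac{1}{2} + 196 = \frac{391}{2}$)
$M^{3}{\left(z{\left(g{\left(6,3 \right)} \right)} \right)} = \left(\frac{391}{2}\right)^{3} = \frac{59776471}{8}$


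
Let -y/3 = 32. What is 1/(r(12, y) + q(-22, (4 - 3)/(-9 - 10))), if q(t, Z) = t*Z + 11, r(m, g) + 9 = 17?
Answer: 19/383 ≈ 0.049608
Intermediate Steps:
y = -96 (y = -3*32 = -96)
r(m, g) = 8 (r(m, g) = -9 + 17 = 8)
q(t, Z) = 11 + Z*t (q(t, Z) = Z*t + 11 = 11 + Z*t)
1/(r(12, y) + q(-22, (4 - 3)/(-9 - 10))) = 1/(8 + (11 + ((4 - 3)/(-9 - 10))*(-22))) = 1/(8 + (11 + (1/(-19))*(-22))) = 1/(8 + (11 + (1*(-1/19))*(-22))) = 1/(8 + (11 - 1/19*(-22))) = 1/(8 + (11 + 22/19)) = 1/(8 + 231/19) = 1/(383/19) = 19/383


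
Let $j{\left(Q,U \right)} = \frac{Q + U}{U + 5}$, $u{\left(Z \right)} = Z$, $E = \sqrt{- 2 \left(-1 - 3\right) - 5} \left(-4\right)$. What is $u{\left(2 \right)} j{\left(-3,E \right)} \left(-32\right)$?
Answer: $- \frac{4032}{23} - \frac{2048 \sqrt{3}}{23} \approx -329.53$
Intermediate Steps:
$E = - 4 \sqrt{3}$ ($E = \sqrt{\left(-2\right) \left(-4\right) - 5} \left(-4\right) = \sqrt{8 - 5} \left(-4\right) = \sqrt{3} \left(-4\right) = - 4 \sqrt{3} \approx -6.9282$)
$j{\left(Q,U \right)} = \frac{Q + U}{5 + U}$
$u{\left(2 \right)} j{\left(-3,E \right)} \left(-32\right) = 2 \frac{-3 - 4 \sqrt{3}}{5 - 4 \sqrt{3}} \left(-32\right) = \frac{2 \left(-3 - 4 \sqrt{3}\right)}{5 - 4 \sqrt{3}} \left(-32\right) = - \frac{64 \left(-3 - 4 \sqrt{3}\right)}{5 - 4 \sqrt{3}}$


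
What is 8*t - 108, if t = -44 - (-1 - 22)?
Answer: -276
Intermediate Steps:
t = -21 (t = -44 - 1*(-23) = -44 + 23 = -21)
8*t - 108 = 8*(-21) - 108 = -168 - 108 = -276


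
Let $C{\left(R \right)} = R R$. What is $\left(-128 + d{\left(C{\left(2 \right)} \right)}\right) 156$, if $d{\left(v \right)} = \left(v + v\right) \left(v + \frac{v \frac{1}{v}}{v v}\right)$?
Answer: $-14898$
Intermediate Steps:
$C{\left(R \right)} = R^{2}$
$d{\left(v \right)} = 2 v \left(v + \frac{1}{v^{2}}\right)$ ($d{\left(v \right)} = 2 v \left(v + 1 \frac{1}{v^{2}}\right) = 2 v \left(v + \frac{1}{v^{2}}\right)$)
$\left(-128 + d{\left(C{\left(2 \right)} \right)}\right) 156 = \left(-128 + \frac{2 \left(1 + \left(2^{2}\right)^{3}\right)}{2^{2}}\right) 156 = \left(-128 + \frac{2 \left(1 + 4^{3}\right)}{4}\right) 156 = \left(-128 + 2 \cdot \frac{1}{4} \left(1 + 64\right)\right) 156 = \left(-128 + 2 \cdot \frac{1}{4} \cdot 65\right) 156 = \left(-128 + \frac{65}{2}\right) 156 = \left(- \frac{191}{2}\right) 156 = -14898$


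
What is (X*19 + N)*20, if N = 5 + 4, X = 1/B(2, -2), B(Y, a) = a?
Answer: -10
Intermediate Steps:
X = -½ (X = 1/(-2) = -½ ≈ -0.50000)
N = 9
(X*19 + N)*20 = (-½*19 + 9)*20 = (-19/2 + 9)*20 = -½*20 = -10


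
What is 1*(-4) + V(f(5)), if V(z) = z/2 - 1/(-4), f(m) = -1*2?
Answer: -19/4 ≈ -4.7500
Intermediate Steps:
f(m) = -2
V(z) = ¼ + z/2 (V(z) = z*(½) - 1*(-¼) = z/2 + ¼ = ¼ + z/2)
1*(-4) + V(f(5)) = 1*(-4) + (¼ + (½)*(-2)) = -4 + (¼ - 1) = -4 - ¾ = -19/4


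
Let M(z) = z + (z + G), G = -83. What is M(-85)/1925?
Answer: -23/175 ≈ -0.13143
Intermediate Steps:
M(z) = -83 + 2*z (M(z) = z + (z - 83) = z + (-83 + z) = -83 + 2*z)
M(-85)/1925 = (-83 + 2*(-85))/1925 = (-83 - 170)*(1/1925) = -253*1/1925 = -23/175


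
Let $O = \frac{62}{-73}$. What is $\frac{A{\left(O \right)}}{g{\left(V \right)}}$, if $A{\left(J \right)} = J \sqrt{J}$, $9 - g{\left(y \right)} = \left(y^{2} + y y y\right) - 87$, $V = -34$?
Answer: $- \frac{31 i \sqrt{4526}}{101901138} \approx - 2.0466 \cdot 10^{-5} i$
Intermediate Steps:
$g{\left(y \right)} = 96 - y^{2} - y^{3}$ ($g{\left(y \right)} = 9 - \left(\left(y^{2} + y y y\right) - 87\right) = 9 - \left(\left(y^{2} + y^{2} y\right) - 87\right) = 9 - \left(\left(y^{2} + y^{3}\right) - 87\right) = 9 - \left(-87 + y^{2} + y^{3}\right) = 96 - y^{2} - y^{3}$)
$O = - \frac{62}{73}$ ($O = 62 \left(- \frac{1}{73}\right) = - \frac{62}{73} \approx -0.84931$)
$A{\left(J \right)} = J^{\frac{3}{2}}$
$\frac{A{\left(O \right)}}{g{\left(V \right)}} = \frac{\left(- \frac{62}{73}\right)^{\frac{3}{2}}}{96 - \left(-34\right)^{2} - \left(-34\right)^{3}} = \frac{\left(- \frac{62}{5329}\right) i \sqrt{4526}}{96 - 1156 - -39304} = \frac{\left(- \frac{62}{5329}\right) i \sqrt{4526}}{96 - 1156 + 39304} = \frac{\left(- \frac{62}{5329}\right) i \sqrt{4526}}{38244} = - \frac{62 i \sqrt{4526}}{5329} \cdot \frac{1}{38244} = - \frac{31 i \sqrt{4526}}{101901138}$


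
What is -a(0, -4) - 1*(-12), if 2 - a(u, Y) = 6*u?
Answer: 10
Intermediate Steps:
a(u, Y) = 2 - 6*u
-a(0, -4) - 1*(-12) = -(2 - 6*0) - 1*(-12) = -(2 + 0) + 12 = -1*2 + 12 = -2 + 12 = 10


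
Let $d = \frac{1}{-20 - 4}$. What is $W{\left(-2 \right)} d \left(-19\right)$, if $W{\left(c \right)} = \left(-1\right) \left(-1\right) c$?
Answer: $- \frac{19}{12} \approx -1.5833$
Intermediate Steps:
$W{\left(c \right)} = c$ ($W{\left(c \right)} = 1 c = c$)
$d = - \frac{1}{24}$ ($d = \frac{1}{-24} = - \frac{1}{24} \approx -0.041667$)
$W{\left(-2 \right)} d \left(-19\right) = \left(-2\right) \left(- \frac{1}{24}\right) \left(-19\right) = \frac{1}{12} \left(-19\right) = - \frac{19}{12}$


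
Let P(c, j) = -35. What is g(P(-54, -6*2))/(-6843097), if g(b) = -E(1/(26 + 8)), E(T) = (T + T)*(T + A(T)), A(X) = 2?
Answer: 69/3955310066 ≈ 1.7445e-8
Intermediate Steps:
E(T) = 2*T*(2 + T) (E(T) = (T + T)*(T + 2) = (2*T)*(2 + T) = 2*T*(2 + T))
g(b) = -69/578 (g(b) = -2*(2 + 1/(26 + 8))/(26 + 8) = -2*(2 + 1/34)/34 = -2*69/(34*34) = -1*69/578 = -69/578)
g(P(-54, -6*2))/(-6843097) = -69/578/(-6843097) = -69/578*(-1/6843097) = 69/3955310066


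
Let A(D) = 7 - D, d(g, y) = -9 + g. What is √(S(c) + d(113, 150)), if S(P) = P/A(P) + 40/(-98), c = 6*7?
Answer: √125430/35 ≈ 10.119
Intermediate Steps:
c = 42
S(P) = -20/49 + P/(7 - P) (S(P) = P/(7 - P) + 40/(-98) = P/(7 - P) + 40*(-1/98) = P/(7 - P) - 20/49 = -20/49 + P/(7 - P))
√(S(c) + d(113, 150)) = √((140 - 69*42)/(49*(-7 + 42)) + (-9 + 113)) = √((1/49)*(140 - 2898)/35 + 104) = √((1/49)*(1/35)*(-2758) + 104) = √(-394/245 + 104) = √(25086/245) = √125430/35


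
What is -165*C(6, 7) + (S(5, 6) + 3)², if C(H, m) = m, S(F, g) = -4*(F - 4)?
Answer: -1154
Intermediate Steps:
S(F, g) = 16 - 4*F (S(F, g) = -4*(-4 + F) = 16 - 4*F)
-165*C(6, 7) + (S(5, 6) + 3)² = -165*7 + ((16 - 4*5) + 3)² = -1155 + ((16 - 20) + 3)² = -1155 + (-4 + 3)² = -1155 + (-1)² = -1155 + 1 = -1154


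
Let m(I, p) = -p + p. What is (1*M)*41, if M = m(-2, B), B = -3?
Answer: 0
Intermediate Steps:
m(I, p) = 0
M = 0
(1*M)*41 = (1*0)*41 = 0*41 = 0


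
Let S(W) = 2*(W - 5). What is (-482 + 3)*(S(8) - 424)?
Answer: 200222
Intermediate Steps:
S(W) = -10 + 2*W (S(W) = 2*(-5 + W) = -10 + 2*W)
(-482 + 3)*(S(8) - 424) = (-482 + 3)*((-10 + 2*8) - 424) = -479*((-10 + 16) - 424) = -479*(6 - 424) = -479*(-418) = 200222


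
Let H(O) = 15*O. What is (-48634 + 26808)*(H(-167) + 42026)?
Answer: -862585346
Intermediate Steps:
(-48634 + 26808)*(H(-167) + 42026) = (-48634 + 26808)*(15*(-167) + 42026) = -21826*(-2505 + 42026) = -21826*39521 = -862585346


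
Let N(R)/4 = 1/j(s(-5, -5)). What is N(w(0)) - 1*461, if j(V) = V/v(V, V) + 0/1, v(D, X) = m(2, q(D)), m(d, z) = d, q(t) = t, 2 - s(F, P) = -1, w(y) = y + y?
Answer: -1375/3 ≈ -458.33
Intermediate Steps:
w(y) = 2*y
s(F, P) = 3 (s(F, P) = 2 - 1*(-1) = 2 + 1 = 3)
v(D, X) = 2
j(V) = V/2 (j(V) = V/2 + 0/1 = V*(½) + 0*1 = V/2 + 0 = V/2)
N(R) = 8/3 (N(R) = 4/(((½)*3)) = 4/(3/2) = 4*(⅔) = 8/3)
N(w(0)) - 1*461 = 8/3 - 1*461 = 8/3 - 461 = -1375/3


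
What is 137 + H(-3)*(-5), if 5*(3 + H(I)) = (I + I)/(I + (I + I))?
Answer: 454/3 ≈ 151.33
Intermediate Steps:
H(I) = -43/15 (H(I) = -3 + ((I + I)/(I + (I + I)))/5 = -3 + ((2*I)/(I + 2*I))/5 = -3 + ((2*I)/((3*I)))/5 = -3 + ((2*I)*(1/(3*I)))/5 = -3 + (⅕)*(⅔) = -3 + 2/15 = -43/15)
137 + H(-3)*(-5) = 137 - 43/15*(-5) = 137 + 43/3 = 454/3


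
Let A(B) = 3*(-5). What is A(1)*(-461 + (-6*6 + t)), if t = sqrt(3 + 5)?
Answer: 7455 - 30*sqrt(2) ≈ 7412.6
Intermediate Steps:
A(B) = -15
t = 2*sqrt(2) (t = sqrt(8) = 2*sqrt(2) ≈ 2.8284)
A(1)*(-461 + (-6*6 + t)) = -15*(-461 + (-6*6 + 2*sqrt(2))) = -15*(-461 + (-36 + 2*sqrt(2))) = -15*(-497 + 2*sqrt(2)) = 7455 - 30*sqrt(2)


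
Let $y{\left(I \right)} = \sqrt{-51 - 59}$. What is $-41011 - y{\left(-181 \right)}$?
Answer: $-41011 - i \sqrt{110} \approx -41011.0 - 10.488 i$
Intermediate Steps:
$y{\left(I \right)} = i \sqrt{110}$ ($y{\left(I \right)} = \sqrt{-110} = i \sqrt{110}$)
$-41011 - y{\left(-181 \right)} = -41011 - i \sqrt{110}$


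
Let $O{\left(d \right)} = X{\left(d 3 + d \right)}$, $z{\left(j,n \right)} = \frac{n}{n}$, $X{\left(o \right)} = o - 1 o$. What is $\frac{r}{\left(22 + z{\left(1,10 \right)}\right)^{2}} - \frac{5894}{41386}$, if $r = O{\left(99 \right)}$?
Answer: $- \frac{2947}{20693} \approx -0.14242$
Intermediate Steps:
$X{\left(o \right)} = 0$ ($X{\left(o \right)} = o - o = 0$)
$z{\left(j,n \right)} = 1$
$O{\left(d \right)} = 0$
$r = 0$
$\frac{r}{\left(22 + z{\left(1,10 \right)}\right)^{2}} - \frac{5894}{41386} = \frac{0}{\left(22 + 1\right)^{2}} - \frac{5894}{41386} = \frac{0}{23^{2}} - \frac{2947}{20693} = \frac{0}{529} - \frac{2947}{20693} = 0 \cdot \frac{1}{529} - \frac{2947}{20693} = 0 - \frac{2947}{20693} = - \frac{2947}{20693}$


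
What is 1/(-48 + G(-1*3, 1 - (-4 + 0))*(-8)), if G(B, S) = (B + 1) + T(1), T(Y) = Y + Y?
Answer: -1/48 ≈ -0.020833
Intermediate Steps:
T(Y) = 2*Y
G(B, S) = 3 + B (G(B, S) = (B + 1) + 2*1 = (1 + B) + 2 = 3 + B)
1/(-48 + G(-1*3, 1 - (-4 + 0))*(-8)) = 1/(-48 + (3 - 1*3)*(-8)) = 1/(-48 + (3 - 3)*(-8)) = 1/(-48 + 0*(-8)) = 1/(-48 + 0) = 1/(-48) = -1/48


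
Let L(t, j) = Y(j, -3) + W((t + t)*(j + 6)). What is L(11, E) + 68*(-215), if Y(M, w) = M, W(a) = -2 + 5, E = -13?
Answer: -14630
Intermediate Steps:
W(a) = 3
L(t, j) = 3 + j (L(t, j) = j + 3 = 3 + j)
L(11, E) + 68*(-215) = (3 - 13) + 68*(-215) = -10 - 14620 = -14630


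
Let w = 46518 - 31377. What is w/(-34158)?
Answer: -5047/11386 ≈ -0.44326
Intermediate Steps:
w = 15141
w/(-34158) = 15141/(-34158) = 15141*(-1/34158) = -5047/11386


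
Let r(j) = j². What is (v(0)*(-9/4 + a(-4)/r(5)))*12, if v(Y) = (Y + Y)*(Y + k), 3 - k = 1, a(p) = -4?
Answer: 0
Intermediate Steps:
k = 2 (k = 3 - 1*1 = 3 - 1 = 2)
v(Y) = 2*Y*(2 + Y) (v(Y) = (Y + Y)*(Y + 2) = (2*Y)*(2 + Y) = 2*Y*(2 + Y))
(v(0)*(-9/4 + a(-4)/r(5)))*12 = ((2*0*(2 + 0))*(-9/4 - 4/(5²)))*12 = ((2*0*2)*(-9*¼ - 4/25))*12 = (0*(-9/4 - 4*1/25))*12 = (0*(-9/4 - 4/25))*12 = (0*(-241/100))*12 = 0*12 = 0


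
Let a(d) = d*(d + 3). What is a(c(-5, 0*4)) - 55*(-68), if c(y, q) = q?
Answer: 3740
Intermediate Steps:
a(d) = d*(3 + d)
a(c(-5, 0*4)) - 55*(-68) = (0*4)*(3 + 0*4) - 55*(-68) = 0*(3 + 0) + 3740 = 0*3 + 3740 = 0 + 3740 = 3740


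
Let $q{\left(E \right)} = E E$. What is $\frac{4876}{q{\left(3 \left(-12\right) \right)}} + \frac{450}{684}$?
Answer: $\frac{27211}{6156} \approx 4.4202$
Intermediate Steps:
$q{\left(E \right)} = E^{2}$
$\frac{4876}{q{\left(3 \left(-12\right) \right)}} + \frac{450}{684} = \frac{4876}{\left(3 \left(-12\right)\right)^{2}} + \frac{450}{684} = \frac{4876}{\left(-36\right)^{2}} + 450 \cdot \frac{1}{684} = \frac{4876}{1296} + \frac{25}{38} = 4876 \cdot \frac{1}{1296} + \frac{25}{38} = \frac{1219}{324} + \frac{25}{38} = \frac{27211}{6156}$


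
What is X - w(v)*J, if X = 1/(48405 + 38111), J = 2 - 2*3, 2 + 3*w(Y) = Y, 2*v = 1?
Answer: -173031/86516 ≈ -2.0000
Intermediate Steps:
v = 1/2 (v = (1/2)*1 = 1/2 ≈ 0.50000)
w(Y) = -2/3 + Y/3
J = -4 (J = 2 - 6 = -4)
X = 1/86516 ≈ 1.1559e-5
X - w(v)*J = 1/86516 - (-2/3 + (1/3)*(1/2))*(-4) = 1/86516 - (-2/3 + 1/6)*(-4) = 1/86516 - (-1)*(-4)/2 = 1/86516 - 1*2 = 1/86516 - 2 = -173031/86516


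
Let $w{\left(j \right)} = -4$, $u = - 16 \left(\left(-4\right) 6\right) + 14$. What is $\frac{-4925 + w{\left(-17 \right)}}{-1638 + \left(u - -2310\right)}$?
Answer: $- \frac{4929}{1070} \approx -4.6065$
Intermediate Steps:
$u = 398$ ($u = \left(-16\right) \left(-24\right) + 14 = 384 + 14 = 398$)
$\frac{-4925 + w{\left(-17 \right)}}{-1638 + \left(u - -2310\right)} = \frac{-4925 - 4}{-1638 + \left(398 - -2310\right)} = - \frac{4929}{-1638 + \left(398 + 2310\right)} = - \frac{4929}{-1638 + 2708} = - \frac{4929}{1070}$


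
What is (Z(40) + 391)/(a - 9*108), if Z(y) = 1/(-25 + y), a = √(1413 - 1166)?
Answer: -1900584/4722685 - 5866*√247/14168055 ≈ -0.40894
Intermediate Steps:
a = √247 ≈ 15.716
(Z(40) + 391)/(a - 9*108) = (1/(-25 + 40) + 391)/(√247 - 9*108) = (1/15 + 391)/(√247 - 972) = (1/15 + 391)/(-972 + √247) = 5866/(15*(-972 + √247))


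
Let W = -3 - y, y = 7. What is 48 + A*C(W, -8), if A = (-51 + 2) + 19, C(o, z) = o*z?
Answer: -2352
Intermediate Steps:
W = -10 (W = -3 - 1*7 = -3 - 7 = -10)
A = -30 (A = -49 + 19 = -30)
48 + A*C(W, -8) = 48 - (-300)*(-8) = 48 - 30*80 = 48 - 2400 = -2352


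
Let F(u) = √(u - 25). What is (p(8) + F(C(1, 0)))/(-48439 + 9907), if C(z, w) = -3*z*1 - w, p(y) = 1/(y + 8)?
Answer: -1/616512 - I*√7/19266 ≈ -1.622e-6 - 0.00013733*I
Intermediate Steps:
p(y) = 1/(8 + y)
C(z, w) = -w - 3*z (C(z, w) = -3*z - w = -w - 3*z)
F(u) = √(-25 + u)
(p(8) + F(C(1, 0)))/(-48439 + 9907) = (1/(8 + 8) + √(-25 + (-1*0 - 3*1)))/(-48439 + 9907) = (1/16 + √(-25 + (0 - 3)))/(-38532) = (1/16 + √(-25 - 3))*(-1/38532) = (1/16 + √(-28))*(-1/38532) = (1/16 + 2*I*√7)*(-1/38532) = -1/616512 - I*√7/19266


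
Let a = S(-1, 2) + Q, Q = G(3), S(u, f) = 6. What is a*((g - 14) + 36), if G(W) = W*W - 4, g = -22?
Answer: 0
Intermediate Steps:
G(W) = -4 + W**2 (G(W) = W**2 - 4 = -4 + W**2)
Q = 5 (Q = -4 + 3**2 = -4 + 9 = 5)
a = 11 (a = 6 + 5 = 11)
a*((g - 14) + 36) = 11*((-22 - 14) + 36) = 11*(-36 + 36) = 11*0 = 0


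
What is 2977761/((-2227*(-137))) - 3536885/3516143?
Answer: 71688041368/8189097047 ≈ 8.7541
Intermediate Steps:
2977761/((-2227*(-137))) - 3536885/3516143 = 2977761/305099 - 3536885*1/3516143 = 2977761*(1/305099) - 3536885/3516143 = 22731/2329 - 3536885/3516143 = 71688041368/8189097047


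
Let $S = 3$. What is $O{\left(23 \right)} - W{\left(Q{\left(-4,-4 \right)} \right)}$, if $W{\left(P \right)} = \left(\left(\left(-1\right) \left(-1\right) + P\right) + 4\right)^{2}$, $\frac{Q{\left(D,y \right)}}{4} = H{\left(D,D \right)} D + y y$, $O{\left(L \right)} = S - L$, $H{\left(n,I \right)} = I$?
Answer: $-17709$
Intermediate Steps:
$O{\left(L \right)} = 3 - L$
$Q{\left(D,y \right)} = 4 D^{2} + 4 y^{2}$ ($Q{\left(D,y \right)} = 4 \left(D D + y y\right) = 4 \left(D^{2} + y^{2}\right) = 4 D^{2} + 4 y^{2}$)
$W{\left(P \right)} = \left(5 + P\right)^{2}$ ($W{\left(P \right)} = \left(\left(1 + P\right) + 4\right)^{2} = \left(5 + P\right)^{2}$)
$O{\left(23 \right)} - W{\left(Q{\left(-4,-4 \right)} \right)} = \left(3 - 23\right) - \left(5 + \left(4 \left(-4\right)^{2} + 4 \left(-4\right)^{2}\right)\right)^{2} = \left(3 - 23\right) - \left(5 + \left(4 \cdot 16 + 4 \cdot 16\right)\right)^{2} = -20 - \left(5 + \left(64 + 64\right)\right)^{2} = -20 - \left(5 + 128\right)^{2} = -20 - 133^{2} = -20 - 17689 = -17709$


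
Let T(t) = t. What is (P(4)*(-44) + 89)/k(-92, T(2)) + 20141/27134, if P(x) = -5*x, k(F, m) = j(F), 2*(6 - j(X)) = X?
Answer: 13670089/705484 ≈ 19.377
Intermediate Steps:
j(X) = 6 - X/2
k(F, m) = 6 - F/2
(P(4)*(-44) + 89)/k(-92, T(2)) + 20141/27134 = (-5*4*(-44) + 89)/(6 - ½*(-92)) + 20141/27134 = (-20*(-44) + 89)/(6 + 46) + 20141*(1/27134) = (880 + 89)/52 + 20141/27134 = 969*(1/52) + 20141/27134 = 969/52 + 20141/27134 = 13670089/705484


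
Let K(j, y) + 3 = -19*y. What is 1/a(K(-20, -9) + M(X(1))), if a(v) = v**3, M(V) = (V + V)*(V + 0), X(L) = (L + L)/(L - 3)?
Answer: 1/4913000 ≈ 2.0354e-7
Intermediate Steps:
K(j, y) = -3 - 19*y
X(L) = 2*L/(-3 + L) (X(L) = (2*L)/(-3 + L) = 2*L/(-3 + L))
M(V) = 2*V**2 (M(V) = (2*V)*V = 2*V**2)
1/a(K(-20, -9) + M(X(1))) = 1/(((-3 - 19*(-9)) + 2*(2*1/(-3 + 1))**2)**3) = 1/(((-3 + 171) + 2*(2*1/(-2))**2)**3) = 1/((168 + 2*(2*1*(-1/2))**2)**3) = 1/((168 + 2*(-1)**2)**3) = 1/((168 + 2*1)**3) = 1/((168 + 2)**3) = 1/(170**3) = 1/4913000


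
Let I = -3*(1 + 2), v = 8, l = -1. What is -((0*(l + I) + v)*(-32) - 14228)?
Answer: 14484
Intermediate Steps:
I = -9 (I = -3*3 = -9)
-((0*(l + I) + v)*(-32) - 14228) = -((0*(-1 - 9) + 8)*(-32) - 14228) = -((0*(-10) + 8)*(-32) - 14228) = -((0 + 8)*(-32) - 14228) = -(8*(-32) - 14228) = -(-256 - 14228) = -1*(-14484) = 14484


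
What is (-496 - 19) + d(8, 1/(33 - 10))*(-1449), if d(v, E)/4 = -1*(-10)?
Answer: -58475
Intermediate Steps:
d(v, E) = 40 (d(v, E) = 4*(-1*(-10)) = 4*10 = 40)
(-496 - 19) + d(8, 1/(33 - 10))*(-1449) = (-496 - 19) + 40*(-1449) = -515 - 57960 = -58475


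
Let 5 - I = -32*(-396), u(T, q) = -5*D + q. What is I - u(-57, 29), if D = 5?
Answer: -12671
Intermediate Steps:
u(T, q) = -25 + q (u(T, q) = -5*5 + q = -25 + q)
I = -12667 (I = 5 - (-32)*(-396) = 5 - 1*12672 = 5 - 12672 = -12667)
I - u(-57, 29) = -12667 - (-25 + 29) = -12667 - 1*4 = -12667 - 4 = -12671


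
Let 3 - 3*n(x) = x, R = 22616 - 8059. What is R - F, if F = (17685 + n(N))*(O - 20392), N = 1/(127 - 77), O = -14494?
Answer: 46275609032/75 ≈ 6.1701e+8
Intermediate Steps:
N = 1/50 ≈ 0.020000
R = 14557
n(x) = 1 - x/3
F = -46274517257/75 (F = (17685 + (1 - ⅓*1/50))*(-14494 - 20392) = (17685 + (1 - 1/150))*(-34886) = (17685 + 149/150)*(-34886) = (2652899/150)*(-34886) = -46274517257/75 ≈ -6.1699e+8)
R - F = 14557 - 1*(-46274517257/75) = 14557 + 46274517257/75 = 46275609032/75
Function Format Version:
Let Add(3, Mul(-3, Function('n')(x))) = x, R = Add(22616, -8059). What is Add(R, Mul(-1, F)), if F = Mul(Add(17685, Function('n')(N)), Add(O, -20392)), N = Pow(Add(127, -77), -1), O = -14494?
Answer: Rational(46275609032, 75) ≈ 6.1701e+8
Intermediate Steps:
N = Rational(1, 50) (N = Pow(50, -1) = Rational(1, 50) ≈ 0.020000)
R = 14557
Function('n')(x) = Add(1, Mul(Rational(-1, 3), x))
F = Rational(-46274517257, 75) (F = Mul(Add(17685, Add(1, Mul(Rational(-1, 3), Rational(1, 50)))), Add(-14494, -20392)) = Mul(Add(17685, Add(1, Rational(-1, 150))), -34886) = Mul(Add(17685, Rational(149, 150)), -34886) = Mul(Rational(2652899, 150), -34886) = Rational(-46274517257, 75) ≈ -6.1699e+8)
Add(R, Mul(-1, F)) = Add(14557, Mul(-1, Rational(-46274517257, 75))) = Add(14557, Rational(46274517257, 75)) = Rational(46275609032, 75)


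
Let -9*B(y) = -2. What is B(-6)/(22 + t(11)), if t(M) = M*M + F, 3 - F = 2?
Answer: 1/648 ≈ 0.0015432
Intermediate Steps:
F = 1 (F = 3 - 1*2 = 3 - 2 = 1)
B(y) = 2/9 (B(y) = -1/9*(-2) = 2/9)
t(M) = 1 + M**2 (t(M) = M*M + 1 = M**2 + 1 = 1 + M**2)
B(-6)/(22 + t(11)) = 2/(9*(22 + (1 + 11**2))) = 2/(9*(22 + (1 + 121))) = 2/(9*(22 + 122)) = (2/9)/144 = (2/9)*(1/144) = 1/648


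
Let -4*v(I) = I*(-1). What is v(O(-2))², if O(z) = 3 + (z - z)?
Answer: 9/16 ≈ 0.56250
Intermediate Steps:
O(z) = 3 (O(z) = 3 + 0 = 3)
v(I) = I/4 (v(I) = -I*(-1)/4 = -(-1)*I/4 = I/4)
v(O(-2))² = ((¼)*3)² = (¾)² = 9/16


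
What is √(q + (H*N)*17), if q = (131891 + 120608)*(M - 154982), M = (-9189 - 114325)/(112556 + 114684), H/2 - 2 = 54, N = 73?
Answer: I*√747315135268490435/4370 ≈ 1.9782e+5*I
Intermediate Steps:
H = 112 (H = 4 + 2*54 = 4 + 108 = 112)
M = -61757/113620 (M = -123514/227240 = -123514*1/227240 = -61757/113620 ≈ -0.54354)
q = -342021871663531/8740 (q = (131891 + 120608)*(-61757/113620 - 154982) = 252499*(-17609116597/113620) = -342021871663531/8740 ≈ -3.9133e+10)
√(q + (H*N)*17) = √(-342021871663531/8740 + (112*73)*17) = √(-342021871663531/8740 + 8176*17) = √(-342021871663531/8740 + 138992) = √(-342020656873451/8740) = I*√747315135268490435/4370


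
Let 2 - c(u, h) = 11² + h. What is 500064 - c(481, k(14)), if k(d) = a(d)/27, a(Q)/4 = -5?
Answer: 13504921/27 ≈ 5.0018e+5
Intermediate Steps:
a(Q) = -20 (a(Q) = 4*(-5) = -20)
k(d) = -20/27
c(u, h) = -119 - h (c(u, h) = 2 - (11² + h) = 2 - (121 + h) = 2 + (-121 - h) = -119 - h)
500064 - c(481, k(14)) = 500064 - (-119 - 1*(-20/27)) = 500064 - (-119 + 20/27) = 500064 - 1*(-3193/27) = 500064 + 3193/27 = 13504921/27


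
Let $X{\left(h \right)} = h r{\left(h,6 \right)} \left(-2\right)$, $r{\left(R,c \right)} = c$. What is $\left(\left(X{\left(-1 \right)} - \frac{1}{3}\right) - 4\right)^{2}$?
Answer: $\frac{529}{9} \approx 58.778$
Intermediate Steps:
$X{\left(h \right)} = - 12 h$ ($X{\left(h \right)} = h 6 \left(-2\right) = 6 h \left(-2\right) = - 12 h$)
$\left(\left(X{\left(-1 \right)} - \frac{1}{3}\right) - 4\right)^{2} = \left(\left(\left(-12\right) \left(-1\right) - \frac{1}{3}\right) - 4\right)^{2} = \left(\left(12 - \frac{1}{3}\right) - 4\right)^{2} = \left(\frac{35}{3} - 4\right)^{2} = \left(\frac{23}{3}\right)^{2} = \frac{529}{9}$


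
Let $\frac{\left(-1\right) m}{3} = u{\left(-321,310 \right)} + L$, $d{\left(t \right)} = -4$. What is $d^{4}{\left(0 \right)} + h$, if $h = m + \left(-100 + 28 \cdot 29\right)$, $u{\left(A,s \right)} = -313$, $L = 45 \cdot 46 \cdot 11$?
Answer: $-66403$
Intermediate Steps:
$L = 22770$ ($L = 2070 \cdot 11 = 22770$)
$m = -67371$ ($m = - 3 \left(-313 + 22770\right) = \left(-3\right) 22457 = -67371$)
$h = -66659$ ($h = -67371 + \left(-100 + 28 \cdot 29\right) = -67371 + \left(-100 + 812\right) = -67371 + 712 = -66659$)
$d^{4}{\left(0 \right)} + h = \left(-4\right)^{4} - 66659 = 256 - 66659 = -66403$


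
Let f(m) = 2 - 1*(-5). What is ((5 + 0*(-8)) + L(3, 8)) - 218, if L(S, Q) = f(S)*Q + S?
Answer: -154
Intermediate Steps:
f(m) = 7 (f(m) = 2 + 5 = 7)
L(S, Q) = S + 7*Q (L(S, Q) = 7*Q + S = S + 7*Q)
((5 + 0*(-8)) + L(3, 8)) - 218 = ((5 + 0*(-8)) + (3 + 7*8)) - 218 = ((5 + 0) + (3 + 56)) - 218 = (5 + 59) - 218 = 64 - 218 = -154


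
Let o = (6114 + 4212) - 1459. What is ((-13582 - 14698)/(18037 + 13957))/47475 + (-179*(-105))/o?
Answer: 2854775948549/1346822063505 ≈ 2.1196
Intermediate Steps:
o = 8867 (o = 10326 - 1459 = 8867)
((-13582 - 14698)/(18037 + 13957))/47475 + (-179*(-105))/o = ((-13582 - 14698)/(18037 + 13957))/47475 - 179*(-105)/8867 = -28280/31994*(1/47475) + 18795*(1/8867) = -28280*1/31994*(1/47475) + 18795/8867 = -14140/15997*1/47475 + 18795/8867 = -2828/151891515 + 18795/8867 = 2854775948549/1346822063505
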